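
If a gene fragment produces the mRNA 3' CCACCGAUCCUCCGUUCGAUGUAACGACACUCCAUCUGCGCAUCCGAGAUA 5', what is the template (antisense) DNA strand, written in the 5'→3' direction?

Written 5'→3' the mRNA is AUAGAGCCUACGCGUCUACCUCACAGCAAUGUAGCUUGCCUCCUAGCCACC, so the coding DNA strand is ATAGAGCCTACGCGTCTACCTCACAGCAATGTAGCTTGCCTCCTAGCCACC. The template is its reverse complement.

5'-GGTGGCTAGGAGGCAAGCTACATTGCTGTGAGGTAGACGCGTAGGCTCTAT-3'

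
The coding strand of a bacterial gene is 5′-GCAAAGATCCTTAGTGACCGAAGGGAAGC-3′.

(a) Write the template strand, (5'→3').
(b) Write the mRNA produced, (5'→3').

(a) The template strand is the reverse complement of the coding strand: complement CGTTTCTAGGAATCACTGGCTTCCCTTCG, then reverse.
(b) mRNA matches the coding strand with T→U.

(a) 5'-GCTTCCCTTCGGTCACTAAGGATCTTTGC-3'
(b) 5'-GCAAAGAUCCUUAGUGACCGAAGGGAAGC-3'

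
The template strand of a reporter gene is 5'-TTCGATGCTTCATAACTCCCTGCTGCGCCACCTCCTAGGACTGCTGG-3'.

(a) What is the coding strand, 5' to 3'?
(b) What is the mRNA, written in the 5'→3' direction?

(a) 5'-CCAGCAGTCCTAGGAGGTGGCGCAGCAGGGAGTTATGAAGCATCGAA-3'
(b) 5'-CCAGCAGUCCUAGGAGGUGGCGCAGCAGGGAGUUAUGAAGCAUCGAA-3'

(a) The coding strand is the reverse complement of the template: complement AAGCTACGAAGTATTGAGGGACGACGCGGTGGAGGATCCTGACGACC, then reverse.
(b) mRNA has the coding-strand sequence with T→U.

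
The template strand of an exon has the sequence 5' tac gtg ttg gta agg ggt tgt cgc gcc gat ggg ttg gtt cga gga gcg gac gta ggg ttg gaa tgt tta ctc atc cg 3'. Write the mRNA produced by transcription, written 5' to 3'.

5'-CGGAUGAGUAAACAUUCCAACCCUACGUCCGCUCCUCGAACCAACCCAUCGGCGCGACAACCCCUUACCAACACGUA-3'

The mRNA has the sequence of the coding strand (reverse complement of the template) with T→U. Reverse complement of TACGTGTTGGTAAGGGGTTGTCGCGCCGATGGGTTGGTTCGAGGAGCGGACGTAGGGTTGGAATGTTTACTCATCCG is CGGATGAGTAAACATTCCAACCCTACGTCCGCTCCTCGAACCAACCCATCGGCGCGACAACCCCTTACCAACACGTA; then T→U.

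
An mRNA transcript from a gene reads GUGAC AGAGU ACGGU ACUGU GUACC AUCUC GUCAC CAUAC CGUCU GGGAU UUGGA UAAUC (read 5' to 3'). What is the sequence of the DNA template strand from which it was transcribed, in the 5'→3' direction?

5'-GATTATCCAAATCCCAGACGGTATGGTGACGAGATGGTACACAGTACCGTACTCTGTCAC-3'

Replace U with T to get the coding DNA strand: GTGACAGAGTACGGTACTGTGTACCATCTCGTCACCATACCGTCTGGGATTTGGATAATC. The template strand is its reverse complement (complement CACTGTCTCATGCCATGACACATGGTAGAGCAGTGGTATGGCAGACCCTAAACCTATTAG, then reverse).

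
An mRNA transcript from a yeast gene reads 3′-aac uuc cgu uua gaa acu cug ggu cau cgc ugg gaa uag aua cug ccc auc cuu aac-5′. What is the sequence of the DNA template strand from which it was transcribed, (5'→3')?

Written 5'→3' the mRNA is CAAUUCCUACCCGUCAUAGAUAAGGGUCGCUACUGGGUCUCAAAGAUUUGCCUUCAA, so the coding DNA strand is CAATTCCTACCCGTCATAGATAAGGGTCGCTACTGGGTCTCAAAGATTTGCCTTCAA. The template is its reverse complement.

5'-TTGAAGGCAAATCTTTGAGACCCAGTAGCGACCCTTATCTATGACGGGTAGGAATTG-3'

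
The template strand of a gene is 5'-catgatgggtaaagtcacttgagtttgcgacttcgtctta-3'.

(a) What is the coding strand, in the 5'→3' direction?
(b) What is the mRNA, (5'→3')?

(a) 5′-TAAGACGAAGTCGCAAACTCAAGTGACTTTACCCATCATG-3′
(b) 5'-UAAGACGAAGUCGCAAACUCAAGUGACUUUACCCAUCAUG-3'

(a) The coding strand is the reverse complement of the template: complement GTACTACCCATTTCAGTGAACTCAAACGCTGAAGCAGAAT, then reverse.
(b) mRNA has the coding-strand sequence with T→U.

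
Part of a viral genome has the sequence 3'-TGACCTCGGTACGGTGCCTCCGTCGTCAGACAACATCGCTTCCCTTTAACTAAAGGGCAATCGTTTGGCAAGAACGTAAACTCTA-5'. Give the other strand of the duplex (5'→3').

5'-ACTGGAGCCATGCCACGGAGGCAGCAGTCTGTTGTAGCGAAGGGAAATTGATTTCCCGTTAGCAAACCGTTCTTGCATTTGAGAT-3'

The strand is given 3'→5', so its complement runs 5'→3' in the same left-to-right order: pair each base A↔T, G↔C.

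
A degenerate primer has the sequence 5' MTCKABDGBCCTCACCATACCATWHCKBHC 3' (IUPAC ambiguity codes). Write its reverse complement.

5'-GDVMGDWATGGTATGGTGAGGVCHVTMGAK-3'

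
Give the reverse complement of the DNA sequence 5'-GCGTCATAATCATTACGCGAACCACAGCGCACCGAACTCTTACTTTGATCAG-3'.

5'-CTGATCAAAGTAAGAGTTCGGTGCGCTGTGGTTCGCGTAATGATTATGACGC-3'

Reading the sequence 3'→5' and pairing each base (A↔T, G↔C) gives the reverse complement directly.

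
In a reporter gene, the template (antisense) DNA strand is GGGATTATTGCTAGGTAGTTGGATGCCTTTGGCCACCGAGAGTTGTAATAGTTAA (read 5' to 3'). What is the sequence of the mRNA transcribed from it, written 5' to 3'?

RNA polymerase reads the template 3'→5' and synthesizes mRNA 5'→3' by base-pairing (A→U, T→A, G↔C). The complement of the template is CCCTAATAACGATCCATCAACCTACGGAAACCGGTGGCTCTCAACATTATCAATT; antiparallel, so 5'→3' the coding strand is TTAACTATTACAACTCTCGGTGGCCAAAGGCATCCAACTACCTAGCAATAATCCC. Replace T with U for the mRNA.

5'-UUAACUAUUACAACUCUCGGUGGCCAAAGGCAUCCAACUACCUAGCAAUAAUCCC-3'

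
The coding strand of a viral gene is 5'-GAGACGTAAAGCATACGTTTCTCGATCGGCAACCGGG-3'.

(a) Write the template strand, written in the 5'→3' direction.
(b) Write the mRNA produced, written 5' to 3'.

(a) 5'-CCCGGTTGCCGATCGAGAAACGTATGCTTTACGTCTC-3'
(b) 5'-GAGACGUAAAGCAUACGUUUCUCGAUCGGCAACCGGG-3'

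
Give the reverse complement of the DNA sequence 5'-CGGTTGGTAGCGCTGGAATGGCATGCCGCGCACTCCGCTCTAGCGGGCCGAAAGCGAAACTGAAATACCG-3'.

5'-CGGTATTTCAGTTTCGCTTTCGGCCCGCTAGAGCGGAGTGCGCGGCATGCCATTCCAGCGCTACCAACCG-3'

Complement each base (A↔T, G↔C): GCCAACCATCGCGACCTTACCGTACGGCGCGTGAGGCGAGATCGCCCGGCTTTCGCTTTGACTTTATGGC. Then reverse.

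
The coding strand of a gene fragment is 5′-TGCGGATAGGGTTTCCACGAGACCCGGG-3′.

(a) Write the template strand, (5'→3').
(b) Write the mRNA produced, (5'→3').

(a) 5'-CCCGGGTCTCGTGGAAACCCTATCCGCA-3'
(b) 5'-UGCGGAUAGGGUUUCCACGAGACCCGGG-3'

(a) The template strand is the reverse complement of the coding strand: complement ACGCCTATCCCAAAGGTGCTCTGGGCCC, then reverse.
(b) mRNA matches the coding strand with T→U.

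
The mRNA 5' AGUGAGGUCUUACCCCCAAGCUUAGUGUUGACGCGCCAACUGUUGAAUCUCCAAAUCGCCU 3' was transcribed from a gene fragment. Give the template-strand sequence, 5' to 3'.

Replace U with T to get the coding DNA strand: AGTGAGGTCTTACCCCCAAGCTTAGTGTTGACGCGCCAACTGTTGAATCTCCAAATCGCCT. The template strand is its reverse complement (complement TCACTCCAGAATGGGGGTTCGAATCACAACTGCGCGGTTGACAACTTAGAGGTTTAGCGGA, then reverse).

5'-AGGCGATTTGGAGATTCAACAGTTGGCGCGTCAACACTAAGCTTGGGGGTAAGACCTCACT-3'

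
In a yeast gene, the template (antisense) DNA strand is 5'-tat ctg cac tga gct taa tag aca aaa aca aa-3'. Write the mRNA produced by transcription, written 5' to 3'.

5'-UUUGUUUUUGUCUAUUAAGCUCAGUGCAGAUA-3'

RNA polymerase reads the template 3'→5' and synthesizes mRNA 5'→3' by base-pairing (A→U, T→A, G↔C). The complement of the template is ATAGACGTGACTCGAATTATCTGTTTTTGTTT; antiparallel, so 5'→3' the coding strand is TTTGTTTTTGTCTATTAAGCTCAGTGCAGATA. Replace T with U for the mRNA.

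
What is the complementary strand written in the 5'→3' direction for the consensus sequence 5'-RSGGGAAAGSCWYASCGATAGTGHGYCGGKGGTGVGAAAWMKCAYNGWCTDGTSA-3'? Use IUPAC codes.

Standard pairs A↔T, G↔C; ambiguity codes pair R↔Y, M↔K, W↔W, S↔S, D↔H, V↔B, N↔N. Complement (YSCCCTTTCSGWRTSGCTATCACDCRGCCMCCACBCTTTWKMGTRNCWGAHCAST), then reverse for 5'→3'.

5′-TSACHAGWCNRTGMKWTTTCBCACCMCCGRCDCACTATCGSTRWGSCTTTCCCSY-3′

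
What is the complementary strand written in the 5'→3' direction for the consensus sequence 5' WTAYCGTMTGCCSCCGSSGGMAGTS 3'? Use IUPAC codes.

Standard pairs A↔T, G↔C; ambiguity codes pair Y↔R, M↔K, W↔W, S↔S. Complement (WATRGCAKACGGSGGCSSCCKTCAS), then reverse for 5'→3'.

5'-SACTKCCSSCGGSGGCAKACGRTAW-3'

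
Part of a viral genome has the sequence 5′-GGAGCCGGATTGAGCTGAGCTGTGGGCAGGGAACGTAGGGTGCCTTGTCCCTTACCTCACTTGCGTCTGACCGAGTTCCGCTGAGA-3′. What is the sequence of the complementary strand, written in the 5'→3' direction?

5'-TCTCAGCGGAACTCGGTCAGACGCAAGTGAGGTAAGGGACAAGGCACCCTACGTTCCCTGCCCACAGCTCAGCTCAATCCGGCTCC-3'

Pairing A↔T and G↔C gives CCTCGGCCTAACTCGACTCGACACCCGTCCCTTGCATCCCACGGAACAGGGAATGGAGTGAACGCAGACTGGCTCAAGGCGACTCT, running 3'→5'. Reverse for the 5'→3' convention.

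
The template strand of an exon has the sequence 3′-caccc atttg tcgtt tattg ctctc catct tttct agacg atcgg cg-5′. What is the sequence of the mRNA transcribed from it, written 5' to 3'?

Reading the template 3'→5' as shown, RNA polymerase pairs each base (A→U, T→A, G↔C) to build mRNA 5'→3' directly.

5'-GUGGGUAAACAGCAAAUAACGAGAGGUAGAAAAGAUCUGCUAGCCGC-3'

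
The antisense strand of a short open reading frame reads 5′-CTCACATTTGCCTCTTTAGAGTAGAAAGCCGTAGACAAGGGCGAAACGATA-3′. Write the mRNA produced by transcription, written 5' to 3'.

5′-UAUCGUUUCGCCCUUGUCUACGGCUUUCUACUCUAAAGAGGCAAAUGUGAG-3′

The mRNA has the sequence of the coding strand (reverse complement of the template) with T→U. Reverse complement of CTCACATTTGCCTCTTTAGAGTAGAAAGCCGTAGACAAGGGCGAAACGATA is TATCGTTTCGCCCTTGTCTACGGCTTTCTACTCTAAAGAGGCAAATGTGAG; then T→U.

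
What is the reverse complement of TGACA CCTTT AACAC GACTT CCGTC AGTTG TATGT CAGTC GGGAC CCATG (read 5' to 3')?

5'-CATGGGTCCCGACTGACATACAACTGACGGAAGTCGTGTTAAAGGTGTCA-3'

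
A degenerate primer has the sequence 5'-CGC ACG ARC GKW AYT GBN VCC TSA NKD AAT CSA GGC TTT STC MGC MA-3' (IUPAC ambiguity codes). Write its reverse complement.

5'-TKGCKGASAAAGCCTSGATTHMNTSAGGBNVCARTWMCGYTCGTGCG-3'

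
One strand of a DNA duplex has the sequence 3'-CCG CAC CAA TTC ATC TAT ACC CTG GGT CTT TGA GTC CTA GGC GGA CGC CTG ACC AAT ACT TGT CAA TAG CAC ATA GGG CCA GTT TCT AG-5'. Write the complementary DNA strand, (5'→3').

5'-GGCGTGGTTAAGTAGATATGGGACCCAGAAACTCAGGATCCGCCTGCGGACTGGTTATGAACAGTTATCGTGTATCCCGGTCAAAGATC-3'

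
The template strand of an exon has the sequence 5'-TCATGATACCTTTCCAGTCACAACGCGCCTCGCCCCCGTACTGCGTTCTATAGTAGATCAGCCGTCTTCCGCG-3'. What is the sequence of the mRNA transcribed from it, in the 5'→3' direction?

5'-CGCGGAAGACGGCUGAUCUACUAUAGAACGCAGUACGGGGGCGAGGCGCGUUGUGACUGGAAAGGUAUCAUGA-3'

The mRNA has the sequence of the coding strand (reverse complement of the template) with T→U. Reverse complement of TCATGATACCTTTCCAGTCACAACGCGCCTCGCCCCCGTACTGCGTTCTATAGTAGATCAGCCGTCTTCCGCG is CGCGGAAGACGGCTGATCTACTATAGAACGCAGTACGGGGGCGAGGCGCGTTGTGACTGGAAAGGTATCATGA; then T→U.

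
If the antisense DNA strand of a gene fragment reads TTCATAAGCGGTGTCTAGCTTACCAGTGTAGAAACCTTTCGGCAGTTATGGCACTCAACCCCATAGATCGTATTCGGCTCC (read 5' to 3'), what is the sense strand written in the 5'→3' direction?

The coding strand is complementary and antiparallel to the template: take the complement (A↔T, G↔C) and reverse.

5'-GGAGCCGAATACGATCTATGGGGTTGAGTGCCATAACTGCCGAAAGGTTTCTACACTGGTAAGCTAGACACCGCTTATGAA-3'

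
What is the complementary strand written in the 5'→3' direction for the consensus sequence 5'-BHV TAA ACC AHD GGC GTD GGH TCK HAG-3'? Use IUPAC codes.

Standard pairs A↔T, G↔C; ambiguity codes pair K↔M, B↔V, D↔H. Complement (VDBATTTGGTDHCCGCAHCCDAGMDTC), then reverse for 5'→3'.

5'-CTDMGADCCHACGCCHDTGGTTTABDV-3'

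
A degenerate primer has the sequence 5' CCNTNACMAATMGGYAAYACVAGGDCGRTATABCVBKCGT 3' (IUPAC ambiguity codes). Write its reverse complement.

Standard pairs A↔T, G↔C; ambiguity codes pair R↔Y, M↔K, B↔V, D↔H, N↔N. Complement (GGNANTGKTTAKCCRTTRTGBTCCHGCYATATVGBVMGCA), then reverse for 5'→3'.

5′-ACGMVBGVTATAYCGHCCTBGTRTTRCCKATTKGTNANGG-3′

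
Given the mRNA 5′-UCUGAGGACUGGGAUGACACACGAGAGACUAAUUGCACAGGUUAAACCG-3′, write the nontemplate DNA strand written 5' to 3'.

The coding DNA strand has the same 5'→3' sequence as the mRNA with U replaced by T.

5′-TCTGAGGACTGGGATGACACACGAGAGACTAATTGCACAGGTTAAACCG-3′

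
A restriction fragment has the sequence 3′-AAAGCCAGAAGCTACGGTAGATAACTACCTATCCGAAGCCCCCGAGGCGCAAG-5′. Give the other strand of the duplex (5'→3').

5′-TTTCGGTCTTCGATGCCATCTATTGATGGATAGGCTTCGGGGGCTCCGCGTTC-3′

The strand is given 3'→5', so its complement runs 5'→3' in the same left-to-right order: pair each base A↔T, G↔C.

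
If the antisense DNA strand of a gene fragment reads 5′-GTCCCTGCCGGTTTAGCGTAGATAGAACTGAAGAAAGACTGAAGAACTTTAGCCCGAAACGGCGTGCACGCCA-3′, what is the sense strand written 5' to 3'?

5'-TGGCGTGCACGCCGTTTCGGGCTAAAGTTCTTCAGTCTTTCTTCAGTTCTATCTACGCTAAACCGGCAGGGAC-3'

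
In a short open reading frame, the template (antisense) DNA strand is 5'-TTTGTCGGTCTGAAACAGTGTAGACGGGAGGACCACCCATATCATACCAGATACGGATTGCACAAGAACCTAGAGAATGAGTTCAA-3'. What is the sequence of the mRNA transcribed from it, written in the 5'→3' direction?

5'-UUGAACUCAUUCUCUAGGUUCUUGUGCAAUCCGUAUCUGGUAUGAUAUGGGUGGUCCUCCCGUCUACACUGUUUCAGACCGACAAA-3'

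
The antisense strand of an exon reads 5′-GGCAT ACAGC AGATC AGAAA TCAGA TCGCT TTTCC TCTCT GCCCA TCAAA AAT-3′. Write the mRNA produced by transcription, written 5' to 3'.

RNA polymerase reads the template 3'→5' and synthesizes mRNA 5'→3' by base-pairing (A→U, T→A, G↔C). The complement of the template is CCGTATGTCGTCTAGTCTTTAGTCTAGCGAAAAGGAGAGACGGGTAGTTTTTA; antiparallel, so 5'→3' the coding strand is ATTTTTGATGGGCAGAGAGGAAAAGCGATCTGATTTCTGATCTGCTGTATGCC. Replace T with U for the mRNA.

5′-AUUUUUGAUGGGCAGAGAGGAAAAGCGAUCUGAUUUCUGAUCUGCUGUAUGCC-3′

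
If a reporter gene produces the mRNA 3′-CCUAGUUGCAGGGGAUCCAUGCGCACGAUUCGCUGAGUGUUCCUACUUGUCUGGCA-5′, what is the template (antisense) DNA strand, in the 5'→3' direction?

Written 5'→3' the mRNA is ACGGUCUGUUCAUCCUUGUGAGUCGCUUAGCACGCGUACCUAGGGGACGUUGAUCC, so the coding DNA strand is ACGGTCTGTTCATCCTTGTGAGTCGCTTAGCACGCGTACCTAGGGGACGTTGATCC. The template is its reverse complement.

5'-GGATCAACGTCCCCTAGGTACGCGTGCTAAGCGACTCACAAGGATGAACAGACCGT-3'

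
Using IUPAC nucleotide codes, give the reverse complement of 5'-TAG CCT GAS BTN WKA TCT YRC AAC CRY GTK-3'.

Standard pairs A↔T, G↔C; ambiguity codes pair R↔Y, K↔M, W↔W, S↔S, B↔V, N↔N. Complement (ATCGGACTSVANWMTAGARYGTTGGYRCAM), then reverse for 5'→3'.

5'-MACRYGGTTGYRAGATMWNAVSTCAGGCTA-3'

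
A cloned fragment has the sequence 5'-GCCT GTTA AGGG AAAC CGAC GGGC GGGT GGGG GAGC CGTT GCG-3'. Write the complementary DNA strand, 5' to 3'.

The complement of GCCTGTTAAGGGAAACCGACGGGCGGGTGGGGGAGCCGTTGCG is CGGACAATTCCCTTTGGCTGCCCGCCCACCCCCTCGGCAACGC (A↔T, G↔C). DNA strands are antiparallel, so the complementary strand runs 3'→5'; reversing gives the 5'→3' form.

5'-CGCAACGGCTCCCCCACCCGCCCGTCGGTTTCCCTTAACAGGC-3'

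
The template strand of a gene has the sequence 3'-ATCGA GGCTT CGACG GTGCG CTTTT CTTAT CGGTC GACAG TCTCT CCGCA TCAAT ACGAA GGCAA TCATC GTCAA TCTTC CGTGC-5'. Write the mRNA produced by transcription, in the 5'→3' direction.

5′-UAGCUCCGAAGCUGCCACGCGAAAAGAAUAGCCAGCUGUCAGAGAGGCGUAGUUAUGCUUCCGUUAGUAGCAGUUAGAAGGCACG-3′

Reading the template 3'→5' as shown, RNA polymerase pairs each base (A→U, T→A, G↔C) to build mRNA 5'→3' directly.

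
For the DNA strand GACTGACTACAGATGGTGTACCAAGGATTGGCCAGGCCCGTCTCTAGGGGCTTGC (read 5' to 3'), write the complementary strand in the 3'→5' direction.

3'-CTGACTGATGTCTACCACATGGTTCCTAACCGGTCCGGGCAGAGATCCCCGAACG-5'

Base-pairing A↔T, G↔C gives the complement. The complementary strand is antiparallel, so paired with a 5'→3' strand it runs 3'→5'.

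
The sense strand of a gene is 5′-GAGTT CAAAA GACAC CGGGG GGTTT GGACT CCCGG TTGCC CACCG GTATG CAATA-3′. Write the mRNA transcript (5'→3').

mRNA has the coding-strand sequence with U in place of T.

5'-GAGUUCAAAAGACACCGGGGGGUUUGGACUCCCGGUUGCCCACCGGUAUGCAAUA-3'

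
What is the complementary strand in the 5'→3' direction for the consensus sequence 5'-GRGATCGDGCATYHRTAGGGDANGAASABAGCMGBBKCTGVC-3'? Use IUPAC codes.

Standard pairs A↔T, G↔C; ambiguity codes pair R↔Y, M↔K, S↔S, B↔V, D↔H, N↔N. Complement (CYCTAGCHCGTARDYATCCCHTNCTTSTVTCGKCVVMGACBG), then reverse for 5'→3'.

5'-GBCAGMVVCKGCTVTSTTCNTHCCCTAYDRATGCHCGATCYC-3'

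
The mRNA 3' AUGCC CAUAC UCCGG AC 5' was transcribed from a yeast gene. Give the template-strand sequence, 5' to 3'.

Written 5'→3' the mRNA is CAGGCCUCAUACCCGUA, so the coding DNA strand is CAGGCCTCATACCCGTA. The template is its reverse complement.

5'-TACGGGTATGAGGCCTG-3'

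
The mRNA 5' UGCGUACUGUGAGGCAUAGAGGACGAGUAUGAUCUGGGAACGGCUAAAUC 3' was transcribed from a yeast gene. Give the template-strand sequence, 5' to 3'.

5'-GATTTAGCCGTTCCCAGATCATACTCGTCCTCTATGCCTCACAGTACGCA-3'

Replace U with T to get the coding DNA strand: TGCGTACTGTGAGGCATAGAGGACGAGTATGATCTGGGAACGGCTAAATC. The template strand is its reverse complement (complement ACGCATGACACTCCGTATCTCCTGCTCATACTAGACCCTTGCCGATTTAG, then reverse).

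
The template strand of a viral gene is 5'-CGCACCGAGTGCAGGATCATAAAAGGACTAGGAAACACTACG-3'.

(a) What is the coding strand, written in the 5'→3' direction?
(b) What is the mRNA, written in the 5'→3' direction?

(a) 5'-CGTAGTGTTTCCTAGTCCTTTTATGATCCTGCACTCGGTGCG-3'
(b) 5'-CGUAGUGUUUCCUAGUCCUUUUAUGAUCCUGCACUCGGUGCG-3'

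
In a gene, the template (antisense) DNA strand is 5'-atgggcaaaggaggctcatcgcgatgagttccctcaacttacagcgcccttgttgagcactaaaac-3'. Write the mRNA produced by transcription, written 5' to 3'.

5′-GUUUUAGUGCUCAACAAGGGCGCUGUAAGUUGAGGGAACUCAUCGCGAUGAGCCUCCUUUGCCCAU-3′

The mRNA has the sequence of the coding strand (reverse complement of the template) with T→U. Reverse complement of ATGGGCAAAGGAGGCTCATCGCGATGAGTTCCCTCAACTTACAGCGCCCTTGTTGAGCACTAAAAC is GTTTTAGTGCTCAACAAGGGCGCTGTAAGTTGAGGGAACTCATCGCGATGAGCCTCCTTTGCCCAT; then T→U.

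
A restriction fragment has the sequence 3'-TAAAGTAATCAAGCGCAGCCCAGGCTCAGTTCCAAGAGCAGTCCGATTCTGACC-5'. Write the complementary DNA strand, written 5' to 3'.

5′-ATTTCATTAGTTCGCGTCGGGTCCGAGTCAAGGTTCTCGTCAGGCTAAGACTGG-3′

The strand is given 3'→5', so its complement runs 5'→3' in the same left-to-right order: pair each base A↔T, G↔C.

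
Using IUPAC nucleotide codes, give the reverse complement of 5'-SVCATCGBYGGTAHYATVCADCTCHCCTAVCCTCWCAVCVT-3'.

Standard pairs A↔T, G↔C; ambiguity codes pair Y↔R, W↔W, S↔S, B↔V, D↔H. Complement (SBGTAGCVRCCATDRTABGTHGAGDGGATBGGAGWGTBGBA), then reverse for 5'→3'.

5'-ABGBTGWGAGGBTAGGDGAGHTGBATRDTACCRVCGATGBS-3'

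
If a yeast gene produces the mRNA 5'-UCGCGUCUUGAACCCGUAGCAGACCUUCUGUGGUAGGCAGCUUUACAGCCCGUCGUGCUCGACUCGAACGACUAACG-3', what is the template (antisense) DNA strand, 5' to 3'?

5'-CGTTAGTCGTTCGAGTCGAGCACGACGGGCTGTAAAGCTGCCTACCACAGAAGGTCTGCTACGGGTTCAAGACGCGA-3'

Replace U with T to get the coding DNA strand: TCGCGTCTTGAACCCGTAGCAGACCTTCTGTGGTAGGCAGCTTTACAGCCCGTCGTGCTCGACTCGAACGACTAACG. The template strand is its reverse complement (complement AGCGCAGAACTTGGGCATCGTCTGGAAGACACCATCCGTCGAAATGTCGGGCAGCACGAGCTGAGCTTGCTGATTGC, then reverse).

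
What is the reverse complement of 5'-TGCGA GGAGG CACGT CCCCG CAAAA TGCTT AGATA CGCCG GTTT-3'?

5'-AAACCGGCGTATCTAAGCATTTTGCGGGGACGTGCCTCCTCGCA-3'

Complement each base (A↔T, G↔C): ACGCTCCTCCGTGCAGGGGCGTTTTACGAATCTATGCGGCCAAA. Then reverse.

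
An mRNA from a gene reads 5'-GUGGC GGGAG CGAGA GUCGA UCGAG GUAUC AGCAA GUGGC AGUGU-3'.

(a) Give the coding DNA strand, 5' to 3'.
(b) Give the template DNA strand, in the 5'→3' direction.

(a) 5'-GTGGCGGGAGCGAGAGTCGATCGAGGTATCAGCAAGTGGCAGTGT-3'
(b) 5'-ACACTGCCACTTGCTGATACCTCGATCGACTCTCGCTCCCGCCAC-3'

(a) The coding strand matches the mRNA with U→T.
(b) The template strand is the reverse complement of the coding strand.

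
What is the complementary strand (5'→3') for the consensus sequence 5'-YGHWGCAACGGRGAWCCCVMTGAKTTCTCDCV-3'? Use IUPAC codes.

5'-BGHGAGAAMTCAKBGGGWTCYCCGTTGCWDCR-3'

Standard pairs A↔T, G↔C; ambiguity codes pair R↔Y, M↔K, W↔W, D↔H, V↔B. Complement (RCDWCGTTGCCYCTWGGGBKACTMAAGAGHGB), then reverse for 5'→3'.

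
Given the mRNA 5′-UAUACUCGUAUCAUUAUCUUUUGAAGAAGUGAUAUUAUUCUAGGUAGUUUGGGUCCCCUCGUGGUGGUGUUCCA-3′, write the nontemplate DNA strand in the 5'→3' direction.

The coding DNA strand has the same 5'→3' sequence as the mRNA with U replaced by T.

5'-TATACTCGTATCATTATCTTTTGAAGAAGTGATATTATTCTAGGTAGTTTGGGTCCCCTCGTGGTGGTGTTCCA-3'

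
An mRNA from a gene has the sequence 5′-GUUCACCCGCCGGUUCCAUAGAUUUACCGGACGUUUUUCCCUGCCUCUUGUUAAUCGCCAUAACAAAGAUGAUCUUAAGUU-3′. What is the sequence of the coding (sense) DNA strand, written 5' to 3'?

5'-GTTCACCCGCCGGTTCCATAGATTTACCGGACGTTTTTCCCTGCCTCTTGTTAATCGCCATAACAAAGATGATCTTAAGTT-3'

The coding DNA strand has the same 5'→3' sequence as the mRNA with U replaced by T.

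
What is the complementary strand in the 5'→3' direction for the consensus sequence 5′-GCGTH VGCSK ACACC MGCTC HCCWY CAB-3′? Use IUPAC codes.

5'-VTGRWGGDGAGCKGGTGTMSGCBDACGC-3'

Standard pairs A↔T, G↔C; ambiguity codes pair Y↔R, M↔K, W↔W, S↔S, B↔V, H↔D. Complement (CGCADBCGSMTGTGGKCGAGDGGWRGTV), then reverse for 5'→3'.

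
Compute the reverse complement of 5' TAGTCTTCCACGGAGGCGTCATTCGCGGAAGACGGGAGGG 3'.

Reading the sequence 3'→5' and pairing each base (A↔T, G↔C) gives the reverse complement directly.

5'-CCCTCCCGTCTTCCGCGAATGACGCCTCCGTGGAAGACTA-3'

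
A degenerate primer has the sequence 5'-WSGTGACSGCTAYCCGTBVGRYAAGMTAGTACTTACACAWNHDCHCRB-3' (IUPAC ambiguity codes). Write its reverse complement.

5'-VYGDGHDNWTGTGTAAGTACTAKCTTRYCBVACGGRTAGCSGTCACSW-3'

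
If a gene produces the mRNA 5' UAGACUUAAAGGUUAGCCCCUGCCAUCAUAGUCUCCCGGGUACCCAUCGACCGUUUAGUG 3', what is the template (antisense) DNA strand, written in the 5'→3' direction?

Replace U with T to get the coding DNA strand: TAGACTTAAAGGTTAGCCCCTGCCATCATAGTCTCCCGGGTACCCATCGACCGTTTAGTG. The template strand is its reverse complement (complement ATCTGAATTTCCAATCGGGGACGGTAGTATCAGAGGGCCCATGGGTAGCTGGCAAATCAC, then reverse).

5'-CACTAAACGGTCGATGGGTACCCGGGAGACTATGATGGCAGGGGCTAACCTTTAAGTCTA-3'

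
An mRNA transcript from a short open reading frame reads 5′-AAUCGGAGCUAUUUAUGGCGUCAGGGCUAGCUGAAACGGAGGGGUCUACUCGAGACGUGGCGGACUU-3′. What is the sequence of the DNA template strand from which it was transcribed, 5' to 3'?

5'-AAGTCCGCCACGTCTCGAGTAGACCCCTCCGTTTCAGCTAGCCCTGACGCCATAAATAGCTCCGATT-3'

Replace U with T to get the coding DNA strand: AATCGGAGCTATTTATGGCGTCAGGGCTAGCTGAAACGGAGGGGTCTACTCGAGACGTGGCGGACTT. The template strand is its reverse complement (complement TTAGCCTCGATAAATACCGCAGTCCCGATCGACTTTGCCTCCCCAGATGAGCTCTGCACCGCCTGAA, then reverse).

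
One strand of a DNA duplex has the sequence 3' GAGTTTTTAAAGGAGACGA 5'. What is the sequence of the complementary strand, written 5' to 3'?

5'-CTCAAAAATTTCCTCTGCT-3'

The strand is given 3'→5', so its complement runs 5'→3' in the same left-to-right order: pair each base A↔T, G↔C.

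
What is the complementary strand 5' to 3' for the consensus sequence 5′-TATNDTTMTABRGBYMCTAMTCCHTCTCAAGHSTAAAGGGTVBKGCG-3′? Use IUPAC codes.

5'-CGCMVBACCCTTTASDCTTGAGADGGAKTAGKRVCYVTAKAAHNATA-3'

Standard pairs A↔T, G↔C; ambiguity codes pair R↔Y, M↔K, S↔S, B↔V, D↔H, N↔N. Complement (ATANHAAKATVYCVRKGATKAGGDAGAGTTCDSATTTCCCABVMCGC), then reverse for 5'→3'.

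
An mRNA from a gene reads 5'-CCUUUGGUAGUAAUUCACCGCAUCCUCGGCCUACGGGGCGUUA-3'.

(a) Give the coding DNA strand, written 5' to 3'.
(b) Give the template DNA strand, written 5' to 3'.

(a) 5'-CCTTTGGTAGTAATTCACCGCATCCTCGGCCTACGGGGCGTTA-3'
(b) 5'-TAACGCCCCGTAGGCCGAGGATGCGGTGAATTACTACCAAAGG-3'

(a) The coding strand matches the mRNA with U→T.
(b) The template strand is the reverse complement of the coding strand.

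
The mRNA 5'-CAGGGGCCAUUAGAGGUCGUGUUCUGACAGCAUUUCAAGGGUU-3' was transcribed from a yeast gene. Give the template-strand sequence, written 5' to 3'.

5'-AACCCTTGAAATGCTGTCAGAACACGACCTCTAATGGCCCCTG-3'

Replace U with T to get the coding DNA strand: CAGGGGCCATTAGAGGTCGTGTTCTGACAGCATTTCAAGGGTT. The template strand is its reverse complement (complement GTCCCCGGTAATCTCCAGCACAAGACTGTCGTAAAGTTCCCAA, then reverse).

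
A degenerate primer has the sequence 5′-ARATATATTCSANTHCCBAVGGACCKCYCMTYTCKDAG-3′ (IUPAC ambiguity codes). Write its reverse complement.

Standard pairs A↔T, G↔C; ambiguity codes pair R↔Y, M↔K, S↔S, B↔V, D↔H, N↔N. Complement (TYTATATAAGSTNADGGVTBCCTGGMGRGKARAGMHTC), then reverse for 5'→3'.

5'-CTHMGARAKGRGMGGTCCBTVGGDANTSGAATATATYT-3'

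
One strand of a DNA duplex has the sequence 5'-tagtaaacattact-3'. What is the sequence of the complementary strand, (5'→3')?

The complement of TAGTAAACATTACT is ATCATTTGTAATGA (A↔T, G↔C). DNA strands are antiparallel, so the complementary strand runs 3'→5'; reversing gives the 5'→3' form.

5′-AGTAATGTTTACTA-3′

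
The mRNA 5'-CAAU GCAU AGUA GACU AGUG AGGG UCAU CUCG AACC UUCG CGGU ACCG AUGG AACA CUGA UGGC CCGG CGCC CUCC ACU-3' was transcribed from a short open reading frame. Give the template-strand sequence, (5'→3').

5′-AGTGGAGGGCGCCGGGCCATCAGTGTTCCATCGGTACCGCGAAGGTTCGAGATGACCCTCACTAGTCTACTATGCATTG-3′

Replace U with T to get the coding DNA strand: CAATGCATAGTAGACTAGTGAGGGTCATCTCGAACCTTCGCGGTACCGATGGAACACTGATGGCCCGGCGCCCTCCACT. The template strand is its reverse complement (complement GTTACGTATCATCTGATCACTCCCAGTAGAGCTTGGAAGCGCCATGGCTACCTTGTGACTACCGGGCCGCGGGAGGTGA, then reverse).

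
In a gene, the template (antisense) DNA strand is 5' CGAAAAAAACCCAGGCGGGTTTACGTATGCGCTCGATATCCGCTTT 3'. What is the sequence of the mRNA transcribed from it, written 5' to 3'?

5′-AAAGCGGAUAUCGAGCGCAUACGUAAACCCGCCUGGGUUUUUUUCG-3′

The mRNA has the sequence of the coding strand (reverse complement of the template) with T→U. Reverse complement of CGAAAAAAACCCAGGCGGGTTTACGTATGCGCTCGATATCCGCTTT is AAAGCGGATATCGAGCGCATACGTAAACCCGCCTGGGTTTTTTTCG; then T→U.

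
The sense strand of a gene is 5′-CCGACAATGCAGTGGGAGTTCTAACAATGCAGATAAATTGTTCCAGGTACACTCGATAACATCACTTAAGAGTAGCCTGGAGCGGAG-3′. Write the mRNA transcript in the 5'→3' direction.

The mRNA is synthesized from the template strand, so it matches the coding strand with T replaced by U.

5'-CCGACAAUGCAGUGGGAGUUCUAACAAUGCAGAUAAAUUGUUCCAGGUACACUCGAUAACAUCACUUAAGAGUAGCCUGGAGCGGAG-3'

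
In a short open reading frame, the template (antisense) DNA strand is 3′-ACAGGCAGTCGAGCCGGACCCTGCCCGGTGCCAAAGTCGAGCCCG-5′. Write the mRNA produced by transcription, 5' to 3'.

5'-UGUCCGUCAGCUCGGCCUGGGACGGGCCACGGUUUCAGCUCGGGC-3'

Reading the template 3'→5' as shown, RNA polymerase pairs each base (A→U, T→A, G↔C) to build mRNA 5'→3' directly.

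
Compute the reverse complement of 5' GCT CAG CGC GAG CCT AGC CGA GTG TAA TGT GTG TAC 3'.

5'-GTACACACATTACACTCGGCTAGGCTCGCGCTGAGC-3'

Complement each base (A↔T, G↔C): CGAGTCGCGCTCGGATCGGCTCACATTACACACATG. Then reverse.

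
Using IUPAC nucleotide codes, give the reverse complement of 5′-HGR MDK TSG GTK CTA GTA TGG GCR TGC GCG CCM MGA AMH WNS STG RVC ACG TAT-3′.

Standard pairs A↔T, G↔C; ambiguity codes pair R↔Y, M↔K, W↔W, S↔S, D↔H, V↔B, N↔N. Complement (DCYKHMASCCAMGATCATACCCGYACGCGCGGKKCTTKDWNSSACYBGTGCATA), then reverse for 5'→3'.

5'-ATACGTGBYCASSNWDKTTCKKGGCGCGCAYGCCCATACTAGMACCSAMHKYCD-3'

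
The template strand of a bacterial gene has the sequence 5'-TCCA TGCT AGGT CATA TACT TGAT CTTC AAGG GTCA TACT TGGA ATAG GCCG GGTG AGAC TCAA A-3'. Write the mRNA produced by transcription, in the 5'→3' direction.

RNA polymerase reads the template 3'→5' and synthesizes mRNA 5'→3' by base-pairing (A→U, T→A, G↔C). The complement of the template is AGGTACGATCCAGTATATGAACTAGAAGTTCCCAGTATGAACCTTATCCGGCCCACTCTGAGTTT; antiparallel, so 5'→3' the coding strand is TTTGAGTCTCACCCGGCCTATTCCAAGTATGACCCTTGAAGATCAAGTATATGACCTAGCATGGA. Replace T with U for the mRNA.

5'-UUUGAGUCUCACCCGGCCUAUUCCAAGUAUGACCCUUGAAGAUCAAGUAUAUGACCUAGCAUGGA-3'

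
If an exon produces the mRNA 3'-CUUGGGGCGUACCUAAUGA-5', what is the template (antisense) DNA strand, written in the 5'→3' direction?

5'-GAACCCCGCATGGATTACT-3'

Written 5'→3' the mRNA is AGUAAUCCAUGCGGGGUUC, so the coding DNA strand is AGTAATCCATGCGGGGTTC. The template is its reverse complement.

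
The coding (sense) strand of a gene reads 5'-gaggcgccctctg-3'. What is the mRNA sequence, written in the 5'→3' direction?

5'-GAGGCGCCCUCUG-3'

mRNA has the coding-strand sequence with U in place of T.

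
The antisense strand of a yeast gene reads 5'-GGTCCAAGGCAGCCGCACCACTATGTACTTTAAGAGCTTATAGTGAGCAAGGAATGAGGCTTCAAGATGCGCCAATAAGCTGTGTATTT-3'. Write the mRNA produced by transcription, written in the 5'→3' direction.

5′-AAAUACACAGCUUAUUGGCGCAUCUUGAAGCCUCAUUCCUUGCUCACUAUAAGCUCUUAAAGUACAUAGUGGUGCGGCUGCCUUGGACC-3′

RNA polymerase reads the template 3'→5' and synthesizes mRNA 5'→3' by base-pairing (A→U, T→A, G↔C). The complement of the template is CCAGGTTCCGTCGGCGTGGTGATACATGAAATTCTCGAATATCACTCGTTCCTTACTCCGAAGTTCTACGCGGTTATTCGACACATAAA; antiparallel, so 5'→3' the coding strand is AAATACACAGCTTATTGGCGCATCTTGAAGCCTCATTCCTTGCTCACTATAAGCTCTTAAAGTACATAGTGGTGCGGCTGCCTTGGACC. Replace T with U for the mRNA.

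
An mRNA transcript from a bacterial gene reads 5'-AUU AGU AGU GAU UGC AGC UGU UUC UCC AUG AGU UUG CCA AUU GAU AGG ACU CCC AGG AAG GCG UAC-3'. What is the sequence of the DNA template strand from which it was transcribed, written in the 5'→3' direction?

Replace U with T to get the coding DNA strand: ATTAGTAGTGATTGCAGCTGTTTCTCCATGAGTTTGCCAATTGATAGGACTCCCAGGAAGGCGTAC. The template strand is its reverse complement (complement TAATCATCACTAACGTCGACAAAGAGGTACTCAAACGGTTAACTATCCTGAGGGTCCTTCCGCATG, then reverse).

5'-GTACGCCTTCCTGGGAGTCCTATCAATTGGCAAACTCATGGAGAAACAGCTGCAATCACTACTAAT-3'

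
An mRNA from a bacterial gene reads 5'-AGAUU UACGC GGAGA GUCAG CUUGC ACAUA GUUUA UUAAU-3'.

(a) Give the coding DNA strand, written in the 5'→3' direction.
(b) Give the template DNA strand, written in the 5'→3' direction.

(a) 5'-AGATTTACGCGGAGAGTCAGCTTGCACATAGTTTATTAAT-3'
(b) 5'-ATTAATAAACTATGTGCAAGCTGACTCTCCGCGTAAATCT-3'

(a) The coding strand matches the mRNA with U→T.
(b) The template strand is the reverse complement of the coding strand.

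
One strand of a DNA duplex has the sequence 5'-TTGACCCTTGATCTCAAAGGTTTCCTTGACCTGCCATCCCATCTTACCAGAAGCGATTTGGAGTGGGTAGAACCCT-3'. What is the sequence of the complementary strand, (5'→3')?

5'-AGGGTTCTACCCACTCCAAATCGCTTCTGGTAAGATGGGATGGCAGGTCAAGGAAACCTTTGAGATCAAGGGTCAA-3'

Pairing A↔T and G↔C gives AACTGGGAACTAGAGTTTCCAAAGGAACTGGACGGTAGGGTAGAATGGTCTTCGCTAAACCTCACCCATCTTGGGA, running 3'→5'. Reverse for the 5'→3' convention.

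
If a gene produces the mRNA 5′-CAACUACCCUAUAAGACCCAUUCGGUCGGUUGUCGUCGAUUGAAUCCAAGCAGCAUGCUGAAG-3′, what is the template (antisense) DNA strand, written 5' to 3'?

5'-CTTCAGCATGCTGCTTGGATTCAATCGACGACAACCGACCGAATGGGTCTTATAGGGTAGTTG-3'

Replace U with T to get the coding DNA strand: CAACTACCCTATAAGACCCATTCGGTCGGTTGTCGTCGATTGAATCCAAGCAGCATGCTGAAG. The template strand is its reverse complement (complement GTTGATGGGATATTCTGGGTAAGCCAGCCAACAGCAGCTAACTTAGGTTCGTCGTACGACTTC, then reverse).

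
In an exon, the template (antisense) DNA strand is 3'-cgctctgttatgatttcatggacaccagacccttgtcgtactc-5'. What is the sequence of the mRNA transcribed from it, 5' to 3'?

Reading the template 3'→5' as shown, RNA polymerase pairs each base (A→U, T→A, G↔C) to build mRNA 5'→3' directly.

5'-GCGAGACAAUACUAAAGUACCUGUGGUCUGGGAACAGCAUGAG-3'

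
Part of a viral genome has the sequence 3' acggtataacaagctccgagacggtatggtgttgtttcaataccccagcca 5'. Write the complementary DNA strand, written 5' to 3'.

5'-TGCCATATTGTTCGAGGCTCTGCCATACCACAACAAAGTTATGGGGTCGGT-3'

The strand is given 3'→5', so its complement runs 5'→3' in the same left-to-right order: pair each base A↔T, G↔C.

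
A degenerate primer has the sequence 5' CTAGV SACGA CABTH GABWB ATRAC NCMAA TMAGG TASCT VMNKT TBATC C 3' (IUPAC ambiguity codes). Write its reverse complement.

Standard pairs A↔T, G↔C; ambiguity codes pair R↔Y, M↔K, W↔W, S↔S, B↔V, H↔D, N↔N. Complement (GATCBSTGCTGTVADCTVWVTAYTGNGKTTAKTCCATSGABKNMAAVTAGG), then reverse for 5'→3'.

5′-GGATVAAMNKBAGSTACCTKATTKGNGTYATVWVTCDAVTGTCGTSBCTAG-3′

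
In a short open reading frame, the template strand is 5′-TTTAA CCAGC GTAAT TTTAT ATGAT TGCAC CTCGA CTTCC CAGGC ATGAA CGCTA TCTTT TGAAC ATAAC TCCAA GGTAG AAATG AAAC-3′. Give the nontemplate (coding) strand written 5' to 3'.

The coding strand is complementary and antiparallel to the template: take the complement (A↔T, G↔C) and reverse.

5'-GTTTCATTTCTACCTTGGAGTTATGTTCAAAAGATAGCGTTCATGCCTGGGAAGTCGAGGTGCAATCATATAAAATTACGCTGGTTAAA-3'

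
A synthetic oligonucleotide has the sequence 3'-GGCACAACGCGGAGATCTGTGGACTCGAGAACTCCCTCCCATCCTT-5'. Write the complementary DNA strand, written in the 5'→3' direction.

The strand is given 3'→5', so its complement runs 5'→3' in the same left-to-right order: pair each base A↔T, G↔C.

5'-CCGTGTTGCGCCTCTAGACACCTGAGCTCTTGAGGGAGGGTAGGAA-3'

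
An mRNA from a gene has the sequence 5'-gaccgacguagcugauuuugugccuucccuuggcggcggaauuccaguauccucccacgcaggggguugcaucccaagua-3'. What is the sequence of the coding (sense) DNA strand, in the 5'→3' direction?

The coding DNA strand has the same 5'→3' sequence as the mRNA with U replaced by T.

5'-GACCGACGTAGCTGATTTTGTGCCTTCCCTTGGCGGCGGAATTCCAGTATCCTCCCACGCAGGGGGTTGCATCCCAAGTA-3'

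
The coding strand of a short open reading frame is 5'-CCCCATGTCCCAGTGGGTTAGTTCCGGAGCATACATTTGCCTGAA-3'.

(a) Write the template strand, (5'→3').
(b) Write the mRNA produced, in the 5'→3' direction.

(a) The template strand is the reverse complement of the coding strand: complement GGGGTACAGGGTCACCCAATCAAGGCCTCGTATGTAAACGGACTT, then reverse.
(b) mRNA matches the coding strand with T→U.

(a) 5'-TTCAGGCAAATGTATGCTCCGGAACTAACCCACTGGGACATGGGG-3'
(b) 5'-CCCCAUGUCCCAGUGGGUUAGUUCCGGAGCAUACAUUUGCCUGAA-3'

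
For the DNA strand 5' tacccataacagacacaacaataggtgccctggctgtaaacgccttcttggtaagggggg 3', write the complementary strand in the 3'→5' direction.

Base-pairing A↔T, G↔C gives the complement. The complementary strand is antiparallel, so paired with a 5'→3' strand it runs 3'→5'.

3'-ATGGGTATTGTCTGTGTTGTTATCCACGGGACCGACATTTGCGGAAGAACCATTCCCCCC-5'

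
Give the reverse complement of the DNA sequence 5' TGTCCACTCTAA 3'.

5'-TTAGAGTGGACA-3'

Reading the sequence 3'→5' and pairing each base (A↔T, G↔C) gives the reverse complement directly.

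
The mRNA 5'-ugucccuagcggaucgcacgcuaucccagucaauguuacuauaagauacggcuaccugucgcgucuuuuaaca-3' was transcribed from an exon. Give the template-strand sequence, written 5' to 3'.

5'-TGTTAAAAGACGCGACAGGTAGCCGTATCTTATAGTAACATTGACTGGGATAGCGTGCGATCCGCTAGGGACA-3'

Replace U with T to get the coding DNA strand: TGTCCCTAGCGGATCGCACGCTATCCCAGTCAATGTTACTATAAGATACGGCTACCTGTCGCGTCTTTTAACA. The template strand is its reverse complement (complement ACAGGGATCGCCTAGCGTGCGATAGGGTCAGTTACAATGATATTCTATGCCGATGGACAGCGCAGAAAATTGT, then reverse).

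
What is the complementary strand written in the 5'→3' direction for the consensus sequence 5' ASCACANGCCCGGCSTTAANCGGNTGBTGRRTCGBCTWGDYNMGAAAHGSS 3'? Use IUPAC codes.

Standard pairs A↔T, G↔C; ambiguity codes pair R↔Y, M↔K, W↔W, S↔S, B↔V, D↔H, N↔N. Complement (TSGTGTNCGGGCCGSAATTNGCCNACVACYYAGCVGAWCHRNKCTTTDCSS), then reverse for 5'→3'.

5′-SSCDTTTCKNRHCWAGVCGAYYCAVCANCCGNTTAASGCCGGGCNTGTGST-3′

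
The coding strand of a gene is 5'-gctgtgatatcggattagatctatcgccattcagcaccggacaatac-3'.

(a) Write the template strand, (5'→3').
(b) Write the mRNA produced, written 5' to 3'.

(a) The template strand is the reverse complement of the coding strand: complement CGACACTATAGCCTAATCTAGATAGCGGTAAGTCGTGGCCTGTTATG, then reverse.
(b) mRNA matches the coding strand with T→U.

(a) 5'-GTATTGTCCGGTGCTGAATGGCGATAGATCTAATCCGATATCACAGC-3'
(b) 5'-GCUGUGAUAUCGGAUUAGAUCUAUCGCCAUUCAGCACCGGACAAUAC-3'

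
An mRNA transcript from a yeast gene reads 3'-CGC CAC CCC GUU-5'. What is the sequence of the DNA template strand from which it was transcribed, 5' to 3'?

5'-GCGGTGGGGCAA-3'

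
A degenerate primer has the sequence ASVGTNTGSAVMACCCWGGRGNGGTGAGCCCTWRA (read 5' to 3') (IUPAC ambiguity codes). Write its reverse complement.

Standard pairs A↔T, G↔C; ambiguity codes pair R↔Y, M↔K, W↔W, S↔S, V↔B, N↔N. Complement (TSBCANACSTBKTGGGWCCYCNCCACTCGGGAWYT), then reverse for 5'→3'.

5'-TYWAGGGCTCACCNCYCCWGGGTKBTSCANACBST-3'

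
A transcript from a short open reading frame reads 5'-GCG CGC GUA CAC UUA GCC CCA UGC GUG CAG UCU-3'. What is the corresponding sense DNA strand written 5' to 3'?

The coding DNA strand has the same 5'→3' sequence as the mRNA with U replaced by T.

5'-GCGCGCGTACACTTAGCCCCATGCGTGCAGTCT-3'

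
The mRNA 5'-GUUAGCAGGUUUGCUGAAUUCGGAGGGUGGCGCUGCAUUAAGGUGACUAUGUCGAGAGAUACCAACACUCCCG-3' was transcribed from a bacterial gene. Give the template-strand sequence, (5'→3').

Replace U with T to get the coding DNA strand: GTTAGCAGGTTTGCTGAATTCGGAGGGTGGCGCTGCATTAAGGTGACTATGTCGAGAGATACCAACACTCCCG. The template strand is its reverse complement (complement CAATCGTCCAAACGACTTAAGCCTCCCACCGCGACGTAATTCCACTGATACAGCTCTCTATGGTTGTGAGGGC, then reverse).

5'-CGGGAGTGTTGGTATCTCTCGACATAGTCACCTTAATGCAGCGCCACCCTCCGAATTCAGCAAACCTGCTAAC-3'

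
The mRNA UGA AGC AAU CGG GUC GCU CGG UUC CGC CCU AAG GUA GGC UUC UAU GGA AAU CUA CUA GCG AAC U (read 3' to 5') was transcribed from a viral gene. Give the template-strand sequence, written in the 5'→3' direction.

5'-ACTTCGTTAGCCCAGCGAGCCAAGGCGGGATTCCATCCGAAGATACCTTTAGATGATCGCTTGA-3'

Written 5'→3' the mRNA is UCAAGCGAUCAUCUAAAGGUAUCUUCGGAUGGAAUCCCGCCUUGGCUCGCUGGGCUAACGAAGU, so the coding DNA strand is TCAAGCGATCATCTAAAGGTATCTTCGGATGGAATCCCGCCTTGGCTCGCTGGGCTAACGAAGT. The template is its reverse complement.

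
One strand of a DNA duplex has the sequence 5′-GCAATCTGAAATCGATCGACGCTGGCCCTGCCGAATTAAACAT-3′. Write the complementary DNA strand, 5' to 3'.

5'-ATGTTTAATTCGGCAGGGCCAGCGTCGATCGATTTCAGATTGC-3'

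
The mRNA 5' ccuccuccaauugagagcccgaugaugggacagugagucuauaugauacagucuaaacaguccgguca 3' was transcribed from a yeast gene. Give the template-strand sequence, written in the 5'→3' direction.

Replace U with T to get the coding DNA strand: CCTCCTCCAATTGAGAGCCCGATGATGGGACAGTGAGTCTATATGATACAGTCTAAACAGTCCGGTCA. The template strand is its reverse complement (complement GGAGGAGGTTAACTCTCGGGCTACTACCCTGTCACTCAGATATACTATGTCAGATTTGTCAGGCCAGT, then reverse).

5'-TGACCGGACTGTTTAGACTGTATCATATAGACTCACTGTCCCATCATCGGGCTCTCAATTGGAGGAGG-3'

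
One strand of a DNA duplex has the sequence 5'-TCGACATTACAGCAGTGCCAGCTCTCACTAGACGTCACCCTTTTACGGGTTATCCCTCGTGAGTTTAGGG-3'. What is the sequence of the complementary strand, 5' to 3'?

5'-CCCTAAACTCACGAGGGATAACCCGTAAAAGGGTGACGTCTAGTGAGAGCTGGCACTGCTGTAATGTCGA-3'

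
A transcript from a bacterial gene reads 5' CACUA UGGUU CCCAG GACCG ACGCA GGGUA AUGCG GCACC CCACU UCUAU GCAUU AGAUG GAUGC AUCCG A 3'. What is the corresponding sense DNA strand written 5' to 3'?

5′-CACTATGGTTCCCAGGACCGACGCAGGGTAATGCGGCACCCCACTTCTATGCATTAGATGGATGCATCCGA-3′

The coding DNA strand has the same 5'→3' sequence as the mRNA with U replaced by T.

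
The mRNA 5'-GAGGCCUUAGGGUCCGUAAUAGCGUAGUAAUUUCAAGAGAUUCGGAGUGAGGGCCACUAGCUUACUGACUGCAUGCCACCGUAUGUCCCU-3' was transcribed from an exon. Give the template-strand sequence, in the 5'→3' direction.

5′-AGGGACATACGGTGGCATGCAGTCAGTAAGCTAGTGGCCCTCACTCCGAATCTCTTGAAATTACTACGCTATTACGGACCCTAAGGCCTC-3′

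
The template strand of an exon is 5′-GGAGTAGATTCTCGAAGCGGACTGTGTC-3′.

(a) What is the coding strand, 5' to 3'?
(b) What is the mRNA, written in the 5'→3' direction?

(a) The coding strand is the reverse complement of the template: complement CCTCATCTAAGAGCTTCGCCTGACACAG, then reverse.
(b) mRNA has the coding-strand sequence with T→U.

(a) 5′-GACACAGTCCGCTTCGAGAATCTACTCC-3′
(b) 5'-GACACAGUCCGCUUCGAGAAUCUACUCC-3'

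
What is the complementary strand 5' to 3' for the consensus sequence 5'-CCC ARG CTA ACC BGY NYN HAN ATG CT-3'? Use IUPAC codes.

5'-AGCATNTDNRNRCVGGTTAGCYTGGG-3'

Standard pairs A↔T, G↔C; ambiguity codes pair R↔Y, B↔V, H↔D, N↔N. Complement (GGGTYCGATTGGVCRNRNDTNTACGA), then reverse for 5'→3'.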